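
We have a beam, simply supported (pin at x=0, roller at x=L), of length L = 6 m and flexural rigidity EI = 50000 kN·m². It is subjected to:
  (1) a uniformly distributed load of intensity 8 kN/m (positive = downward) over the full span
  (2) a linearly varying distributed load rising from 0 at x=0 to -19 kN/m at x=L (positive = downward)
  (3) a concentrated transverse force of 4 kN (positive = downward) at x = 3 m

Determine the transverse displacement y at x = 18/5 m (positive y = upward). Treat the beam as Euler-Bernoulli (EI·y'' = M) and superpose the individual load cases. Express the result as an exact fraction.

Load 1 — uniform load w=8 kN/m over full span:
  y_1 = -wx(L³-2Lx²+x³)/(24EI) = -8·(18/5)·(6³-2·6·(18/5)²+(18/5)³)/(24·50000) = -5022/1953125 m
Load 2 — triangular load w₀=-19 kN/m (0→w₀ over full span):
  y_2 = -w₀x(7L⁴-10L²x²+3x⁴)/(360LEI) = -(-19)·(18/5)·(7·6⁴-10·6²·(18/5)²+3·(18/5)⁴)/(360·6·50000) = 151848/48828125 m
Load 3 — point force P=4 kN at a=3 m (b=L-a=3):
  y_3 = -Pa(L-x)(2Lx-a²-x²)/(6LEI)  [x>a] = -4·3·(6-(18/5))·(2·6·(18/5)-3²-(18/5)²)/(6·6·50000) = -531/1562500 m
Superposition: y = Σ y_i = 38817/195312500 m ≈ 0.000199 m

y(18/5) = 38817/195312500 m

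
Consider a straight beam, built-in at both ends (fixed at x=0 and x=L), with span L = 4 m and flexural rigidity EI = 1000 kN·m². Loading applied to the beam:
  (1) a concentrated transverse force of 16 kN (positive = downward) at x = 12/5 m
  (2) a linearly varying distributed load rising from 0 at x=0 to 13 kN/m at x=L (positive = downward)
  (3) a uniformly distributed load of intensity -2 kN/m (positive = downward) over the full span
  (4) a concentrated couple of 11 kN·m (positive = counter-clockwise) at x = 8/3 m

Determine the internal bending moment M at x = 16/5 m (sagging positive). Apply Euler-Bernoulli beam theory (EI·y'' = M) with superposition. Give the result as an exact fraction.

Load 1 — point force P=16 kN at a=12/5 m (b=L-a=8/5):
  M_1 = Pa²(a+3b)(L-x)/L³ - Pa²b/L²  [x>a] = 16·(12/5)²·((12/5)+3·(8/5))·(4-(16/5))/4³ - 16·(12/5)²·(8/5)/4² = -576/625 kN·m
Load 2 — triangular load w₀=13 kN/m (0→w₀ over full span):
  M_2 = 3w₀Lx/20 - w₀L²/30 - w₀x³/(6L) = 3·13·4·(16/5)/20 - 13·4²/30 - 13·(16/5)³/(6·4) = 104/375 kN·m
Load 3 — uniform load w=-2 kN/m over full span:
  M_3 = wLx/2 - wL²/12 - wx²/2 = (-2)·4·(16/5)/2 - (-2)·4²/12 - (-2)·(16/5)²/2 = 8/75 kN·m
Load 4 — applied couple M₀=11 kN·m at a=8/3 m (b=L-a=4/3):
  M_4 = R_Ax - M_A - M₀  [x>a] with R_A=11/3, M_A=11/3 = (11/3)·(16/5) - (11/3) - 11 = -44/15 kN·m
Superposition: M = Σ M_i = -6508/1875 kN·m ≈ -3.470933 kN·m

M(16/5) = -6508/1875 kN·m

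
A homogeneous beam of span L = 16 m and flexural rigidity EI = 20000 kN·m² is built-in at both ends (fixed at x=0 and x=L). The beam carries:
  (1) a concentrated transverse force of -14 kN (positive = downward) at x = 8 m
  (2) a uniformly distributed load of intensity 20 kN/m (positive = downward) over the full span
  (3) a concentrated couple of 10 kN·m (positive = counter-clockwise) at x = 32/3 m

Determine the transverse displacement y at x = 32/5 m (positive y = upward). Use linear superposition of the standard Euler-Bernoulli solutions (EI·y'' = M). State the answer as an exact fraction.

y(32/5) = -102304/703125 m

Load 1 — point force P=-14 kN at a=8 m (b=L-a=8):
  y_1 = -Pb²x²(3aL-(3a+b)x)/(6L³EI)  [x≤a] = -(-14)·8²·(32/5)²·(3·8·16-(3·8+8)·(32/5))/(6·16³·20000) = 3136/234375 m
Load 2 — uniform load w=20 kN/m over full span:
  y_2 = -wx²(L-x)²/(24EI) = -20·(32/5)²·(16-(32/5))²/(24·20000) = -12288/78125 m
Load 3 — applied couple M₀=10 kN·m at a=32/3 m (b=L-a=16/3):
  y_3 = (R_Ax³/6 - M_Ax²/2)/EI  [x≤a] with R_A=5/6, M_A=10/3 = ((5/6)·(32/5)³/6 - (10/3)·(32/5)²/2)/20000 = -224/140625 m
Superposition: y = Σ y_i = -102304/703125 m ≈ -0.145499 m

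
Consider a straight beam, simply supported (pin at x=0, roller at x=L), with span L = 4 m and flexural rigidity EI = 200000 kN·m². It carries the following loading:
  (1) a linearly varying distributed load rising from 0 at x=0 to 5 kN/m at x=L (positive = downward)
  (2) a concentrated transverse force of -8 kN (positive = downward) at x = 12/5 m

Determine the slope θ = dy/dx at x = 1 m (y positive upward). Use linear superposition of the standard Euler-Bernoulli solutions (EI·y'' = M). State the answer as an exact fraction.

θ(1) = 34573/7200000000 rad

Load 1 — triangular load w₀=5 kN/m (0→w₀ over full span):
  θ_1 = -w₀(7L⁴-30L²x²+15x⁴)/(360LEI) = -5·(7·4⁴-30·4²·1²+15·1⁴)/(360·4·200000) = -1327/57600000 rad
Load 2 — point force P=-8 kN at a=12/5 m (b=L-a=8/5):
  θ_2 = -Pb(L²-b²-3x²)/(6LEI)  [x≤a] = -(-8)·(8/5)·(4²-(8/5)²-3·1²)/(6·4·200000) = 87/3125000 rad
Superposition: θ = Σ θ_i = 34573/7200000000 rad ≈ 0.000005 rad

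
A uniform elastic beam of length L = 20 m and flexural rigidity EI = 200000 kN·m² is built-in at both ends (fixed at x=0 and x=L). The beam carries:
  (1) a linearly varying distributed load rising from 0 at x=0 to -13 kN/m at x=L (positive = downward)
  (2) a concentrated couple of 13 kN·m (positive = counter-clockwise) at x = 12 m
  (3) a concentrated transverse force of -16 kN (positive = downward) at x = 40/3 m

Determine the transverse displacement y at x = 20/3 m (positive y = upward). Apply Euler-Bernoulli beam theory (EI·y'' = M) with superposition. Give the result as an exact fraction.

y(20/3) = 155341/13668750 m

Load 1 — triangular load w₀=-13 kN/m (0→w₀ over full span):
  y_1 = -w₀x²(L-x)²(x+2L)/(120LEI) = -(-13)·(20/3)²·(20-(20/3))²·((20/3)+2·20)/(120·20·200000) = 182/18225 m
Load 2 — applied couple M₀=13 kN·m at a=12 m (b=L-a=8):
  y_2 = (R_Ax³/6 - M_Ax²/2)/EI  [x≤a] with R_A=117/125, M_A=104/25 = ((117/125)·(20/3)³/6 - (104/25)·(20/3)²/2)/200000 = -13/56250 m
Load 3 — point force P=-16 kN at a=40/3 m (b=L-a=20/3):
  y_3 = -Pb²x²(3aL-(3a+b)x)/(6L³EI)  [x≤a] = -(-16)·(20/3)²·(20/3)²·(3·(40/3)·20-(3·(40/3)+(20/3))·(20/3))/(6·20³·200000) = 88/54675 m
Superposition: y = Σ y_i = 155341/13668750 m ≈ 0.011365 m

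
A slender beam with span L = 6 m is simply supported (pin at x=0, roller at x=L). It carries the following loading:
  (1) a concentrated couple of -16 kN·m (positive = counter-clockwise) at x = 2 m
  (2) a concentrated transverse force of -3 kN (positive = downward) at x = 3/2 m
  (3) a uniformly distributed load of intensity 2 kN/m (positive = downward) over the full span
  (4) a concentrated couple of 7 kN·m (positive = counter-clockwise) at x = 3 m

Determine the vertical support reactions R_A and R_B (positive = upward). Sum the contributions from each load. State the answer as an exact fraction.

R_A = 9/4 kN, R_B = 27/4 kN

Load 1 — applied couple M₀=-16 kN·m at a=2 m (b=L-a=4):
  R_A = M₀/L = (-16)/6 = -8/3 kN
  R_B = -M₀/L = -(-16)/6 = 8/3 kN
Load 2 — point force P=-3 kN at a=3/2 m (b=L-a=9/2):
  R_A = Pb/L = (-3)·(9/2)/6 = -9/4 kN
  R_B = Pa/L = (-3)·(3/2)/6 = -3/4 kN
Load 3 — uniform load w=2 kN/m over full span:
  R_A = wL/2 = 2·6/2 = 6 kN
  R_B = wL/2 = 2·6/2 = 6 kN
Load 4 — applied couple M₀=7 kN·m at a=3 m (b=L-a=3):
  R_A = M₀/L = 7/6 kN
  R_B = -M₀/L = -7/6 kN
Superposition: R_A = 9/4 kN, R_B = 27/4 kN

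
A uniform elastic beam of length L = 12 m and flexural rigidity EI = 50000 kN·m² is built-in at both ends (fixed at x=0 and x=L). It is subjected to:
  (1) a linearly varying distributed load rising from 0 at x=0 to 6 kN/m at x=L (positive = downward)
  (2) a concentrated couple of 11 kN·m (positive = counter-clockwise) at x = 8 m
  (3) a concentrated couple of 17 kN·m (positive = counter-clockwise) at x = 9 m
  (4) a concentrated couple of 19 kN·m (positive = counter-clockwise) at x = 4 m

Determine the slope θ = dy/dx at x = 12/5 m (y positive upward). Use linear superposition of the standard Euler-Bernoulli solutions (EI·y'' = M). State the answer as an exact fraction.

Load 1 — triangular load w₀=6 kN/m (0→w₀ over full span):
  θ_1 = -w₀(2x(L-x)(L-2x)(x+2L)+x²(L-x)²)/(120LEI) = -6·(2·(12/5)·(12-(12/5))·(12-2·(12/5))·((12/5)+2·12)+(12/5)²·(12-(12/5))²)/(120·12·50000) = -1512/1953125 rad
Load 2 — applied couple M₀=11 kN·m at a=8 m (b=L-a=4):
  θ_2 = (R_Ax²/2 - M_Ax)/EI  [x≤a] with R_A=11/9, M_A=11/3 = ((11/9)·(12/5)²/2 - (11/3)·(12/5))/50000 = -33/312500 rad
Load 3 — applied couple M₀=17 kN·m at a=9 m (b=L-a=3):
  θ_3 = (R_Ax²/2 - M_Ax)/EI  [x≤a] with R_A=51/32, M_A=85/16 = ((51/32)·(12/5)²/2 - (85/16)·(12/5))/50000 = -51/312500 rad
Load 4 — applied couple M₀=19 kN·m at a=4 m (b=L-a=8):
  θ_4 = (R_Ax²/2 - M_Ax)/EI  [x≤a] with R_A=19/9, M_A=0 = ((19/9)·(12/5)²/2 - 0·(12/5))/50000 = 19/156250 rad
Superposition: θ = Σ θ_i = -3599/3906250 rad ≈ -0.000921 rad

θ(12/5) = -3599/3906250 rad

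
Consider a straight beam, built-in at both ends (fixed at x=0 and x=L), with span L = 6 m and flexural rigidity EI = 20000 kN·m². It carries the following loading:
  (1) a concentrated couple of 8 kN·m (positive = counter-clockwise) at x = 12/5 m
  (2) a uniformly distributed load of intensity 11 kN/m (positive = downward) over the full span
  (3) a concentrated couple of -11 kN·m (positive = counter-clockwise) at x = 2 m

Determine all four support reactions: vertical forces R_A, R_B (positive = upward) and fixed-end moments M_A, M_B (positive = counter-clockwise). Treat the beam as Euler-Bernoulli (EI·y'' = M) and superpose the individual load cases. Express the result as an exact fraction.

Load 1 — applied couple M₀=8 kN·m at a=12/5 m (b=L-a=18/5):
  R_A = 6M₀ab/L³ = 6·8·(12/5)·(18/5)/6³ = 48/25 kN
  M_A = M₀b(2a-b)/L² = 8·(18/5)·(2·(12/5)-(18/5))/6² = 24/25 kN·m
  R_B = -6M₀ab/L³ = -6·8·(12/5)·(18/5)/6³ = -48/25 kN
  M_B = M₀a(2b-a)/L² = 8·(12/5)·(2·(18/5)-(12/5))/6² = 64/25 kN·m
Load 2 — uniform load w=11 kN/m over full span:
  R_A = wL/2 = 11·6/2 = 33 kN
  M_A = wL²/12 = 11·6²/12 = 33 kN·m
  R_B = wL/2 = 11·6/2 = 33 kN
  M_B = -wL²/12 = -11·6²/12 = -33 kN·m
Load 3 — applied couple M₀=-11 kN·m at a=2 m (b=L-a=4):
  R_A = 6M₀ab/L³ = 6·(-11)·2·4/6³ = -22/9 kN
  M_A = M₀b(2a-b)/L² = (-11)·4·(2·2-4)/6² = 0 kN·m
  R_B = -6M₀ab/L³ = -6·(-11)·2·4/6³ = 22/9 kN
  M_B = M₀a(2b-a)/L² = (-11)·2·(2·4-2)/6² = -11/3 kN·m
Superposition: R_A = 7307/225 kN, M_A = 849/25 kN·m, R_B = 7543/225 kN, M_B = -2558/75 kN·m

R_A = 7307/225 kN, M_A = 849/25 kN·m, R_B = 7543/225 kN, M_B = -2558/75 kN·m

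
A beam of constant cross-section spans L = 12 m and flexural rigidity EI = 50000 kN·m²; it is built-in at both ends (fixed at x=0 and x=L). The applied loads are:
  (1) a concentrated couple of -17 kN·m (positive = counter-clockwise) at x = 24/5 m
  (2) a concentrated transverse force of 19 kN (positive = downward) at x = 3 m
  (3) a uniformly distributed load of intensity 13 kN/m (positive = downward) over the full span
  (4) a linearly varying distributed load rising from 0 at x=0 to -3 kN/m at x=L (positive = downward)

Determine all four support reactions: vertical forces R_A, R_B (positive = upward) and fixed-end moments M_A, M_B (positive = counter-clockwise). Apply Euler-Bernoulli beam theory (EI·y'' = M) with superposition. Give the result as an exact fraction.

Load 1 — applied couple M₀=-17 kN·m at a=24/5 m (b=L-a=36/5):
  R_A = 6M₀ab/L³ = 6·(-17)·(24/5)·(36/5)/12³ = -51/25 kN
  M_A = M₀b(2a-b)/L² = (-17)·(36/5)·(2·(24/5)-(36/5))/12² = -51/25 kN·m
  R_B = -6M₀ab/L³ = -6·(-17)·(24/5)·(36/5)/12³ = 51/25 kN
  M_B = M₀a(2b-a)/L² = (-17)·(24/5)·(2·(36/5)-(24/5))/12² = -136/25 kN·m
Load 2 — point force P=19 kN at a=3 m (b=L-a=9):
  R_A = Pb²(3a+b)/L³ = 19·9²·(3·3+9)/12³ = 513/32 kN
  M_A = Pab²/L² = 19·3·9²/12² = 513/16 kN·m
  R_B = Pa²(a+3b)/L³ = 19·3²·(3+3·9)/12³ = 95/32 kN
  M_B = -Pa²b/L² = -19·3²·9/12² = -171/16 kN·m
Load 3 — uniform load w=13 kN/m over full span:
  R_A = wL/2 = 13·12/2 = 78 kN
  M_A = wL²/12 = 13·12²/12 = 156 kN·m
  R_B = wL/2 = 13·12/2 = 78 kN
  M_B = -wL²/12 = -13·12²/12 = -156 kN·m
Load 4 — triangular load w₀=-3 kN/m (0→w₀ over full span):
  R_A = 3w₀L/20 = 3·(-3)·12/20 = -27/5 kN
  M_A = w₀L²/30 = (-3)·12²/30 = -72/5 kN·m
  R_B = 7w₀L/20 = 7·(-3)·12/20 = -63/5 kN
  M_B = -w₀L²/20 = -(-3)·12²/20 = 108/5 kN·m
Superposition: R_A = 69273/800 kN, M_A = 68649/400 kN·m, R_B = 56327/800 kN, M_B = -60211/400 kN·m

R_A = 69273/800 kN, M_A = 68649/400 kN·m, R_B = 56327/800 kN, M_B = -60211/400 kN·m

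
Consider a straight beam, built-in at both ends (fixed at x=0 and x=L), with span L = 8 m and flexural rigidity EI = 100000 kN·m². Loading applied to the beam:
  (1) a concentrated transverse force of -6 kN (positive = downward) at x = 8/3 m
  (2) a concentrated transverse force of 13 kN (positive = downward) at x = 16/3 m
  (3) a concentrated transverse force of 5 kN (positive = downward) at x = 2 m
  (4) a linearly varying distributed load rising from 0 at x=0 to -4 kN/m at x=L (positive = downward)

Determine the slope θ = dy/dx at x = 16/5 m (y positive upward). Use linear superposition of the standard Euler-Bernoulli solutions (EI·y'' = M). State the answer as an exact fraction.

Load 1 — point force P=-6 kN at a=8/3 m (b=L-a=16/3):
  θ_1 = Pa²(L-x)(2bL-(3b+a)(L-x))/(2L³EI)  [x>a] = (-6)·(8/3)²·(8-(16/5))·(2·(16/3)·8-(3·(16/3)+(8/3))·(8-(16/5)))/(2·8³·100000) = 2/234375 rad
Load 2 — point force P=13 kN at a=16/3 m (b=L-a=8/3):
  θ_2 = -Pb²x(2aL-(3a+b)x)/(2L³EI)  [x≤a] = -13·(8/3)²·(16/5)·(2·(16/3)·8-(3·(16/3)+(8/3))·(16/5))/(2·8³·100000) = -52/703125 rad
Load 3 — point force P=5 kN at a=2 m (b=L-a=6):
  θ_3 = Pa²(L-x)(2bL-(3b+a)(L-x))/(2L³EI)  [x>a] = 5·2²·(8-(16/5))·(2·6·8-(3·6+2)·(8-(16/5)))/(2·8³·100000) = 0 rad
Load 4 — triangular load w₀=-4 kN/m (0→w₀ over full span):
  θ_4 = -w₀(2x(L-x)(L-2x)(x+2L)+x²(L-x)²)/(120LEI) = -(-4)·(2·(16/5)·(8-(16/5))·(8-2·(16/5))·((16/5)+2·8)+(16/5)²·(8-(16/5))²)/(120·8·100000) = 96/1953125 rad
Superposition: θ = Σ θ_i = -286/17578125 rad ≈ -0.000016 rad

θ(16/5) = -286/17578125 rad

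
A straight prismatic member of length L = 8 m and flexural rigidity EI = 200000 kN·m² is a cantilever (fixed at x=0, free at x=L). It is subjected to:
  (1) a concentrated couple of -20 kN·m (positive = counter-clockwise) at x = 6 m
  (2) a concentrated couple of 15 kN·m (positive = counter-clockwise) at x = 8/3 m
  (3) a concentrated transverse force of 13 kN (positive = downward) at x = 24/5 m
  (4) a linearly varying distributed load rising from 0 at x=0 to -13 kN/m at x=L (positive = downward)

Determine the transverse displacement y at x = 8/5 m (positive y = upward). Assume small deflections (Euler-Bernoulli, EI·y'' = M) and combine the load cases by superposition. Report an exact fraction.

y(8/5) = 354833/292968750 m

Load 1 — applied couple M₀=-20 kN·m at a=6 m (b=L-a=2):
  y_1 = M₀x²/(2EI)  [x≤a] = (-20)·(8/5)²/(2·200000) = -2/15625 m
Load 2 — applied couple M₀=15 kN·m at a=8/3 m (b=L-a=16/3):
  y_2 = M₀x²/(2EI)  [x≤a] = 15·(8/5)²/(2·200000) = 3/31250 m
Load 3 — point force P=13 kN at a=24/5 m (b=L-a=16/5):
  y_3 = -Px²(3a-x)/(6EI)  [x≤a] = -13·(8/5)²·(3·(24/5)-(8/5))/(6·200000) = -416/1171875 m
Load 4 — triangular load w₀=-13 kN/m (0→w₀ over full span):
  y_4 = (w₀Lx³/12-w₀L²x²/6-w₀x⁵/(120L))/EI = ((-13)·8·(8/5)³/12-(-13)·8²·(8/5)²/6-(-13)·(8/5)⁵/(120·8))/200000 = 234104/146484375 m
Superposition: y = Σ y_i = 354833/292968750 m ≈ 0.001211 m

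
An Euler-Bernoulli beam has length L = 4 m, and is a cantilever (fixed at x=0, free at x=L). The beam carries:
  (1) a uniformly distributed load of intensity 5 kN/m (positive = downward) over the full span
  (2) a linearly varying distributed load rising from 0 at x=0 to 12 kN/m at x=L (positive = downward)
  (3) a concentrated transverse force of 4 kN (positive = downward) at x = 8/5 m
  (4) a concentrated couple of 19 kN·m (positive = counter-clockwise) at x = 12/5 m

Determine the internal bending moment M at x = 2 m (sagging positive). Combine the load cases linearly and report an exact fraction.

Load 1 — uniform load w=5 kN/m over full span:
  M_1 = -w(L-x)²/2 = -5·(4-2)²/2 = -10 kN·m
Load 2 — triangular load w₀=12 kN/m (0→w₀ over full span):
  M_2 = w₀Lx/2 - w₀L²/3 - w₀x³/(6L) = 12·4·2/2 - 12·4²/3 - 12·2³/(6·4) = -20 kN·m
Load 3 — point force P=4 kN at a=8/5 m (b=L-a=12/5):
  M_3 = 0  [x>a] = 0 kN·m
Load 4 — applied couple M₀=19 kN·m at a=12/5 m (b=L-a=8/5):
  M_4 = M₀  [x≤a] = 19 = 19 kN·m
Superposition: M = Σ M_i = -11 kN·m ≈ -11.000000 kN·m

M(2) = -11 kN·m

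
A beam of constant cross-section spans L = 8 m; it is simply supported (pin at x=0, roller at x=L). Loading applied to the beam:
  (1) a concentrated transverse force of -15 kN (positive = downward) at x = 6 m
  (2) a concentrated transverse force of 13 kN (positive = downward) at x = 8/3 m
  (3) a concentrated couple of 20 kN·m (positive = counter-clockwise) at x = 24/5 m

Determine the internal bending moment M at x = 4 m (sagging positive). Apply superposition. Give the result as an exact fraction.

M(4) = 37/3 kN·m

Load 1 — point force P=-15 kN at a=6 m (b=L-a=2):
  M_1 = Pbx/L  [x≤a] = (-15)·2·4/8 = -15 kN·m
Load 2 — point force P=13 kN at a=8/3 m (b=L-a=16/3):
  M_2 = Pa(L-x)/L  [x>a] = 13·(8/3)·(8-4)/8 = 52/3 kN·m
Load 3 — applied couple M₀=20 kN·m at a=24/5 m (b=L-a=16/5):
  M_3 = M₀x/L  [x≤a] = 20·4/8 = 10 kN·m
Superposition: M = Σ M_i = 37/3 kN·m ≈ 12.333333 kN·m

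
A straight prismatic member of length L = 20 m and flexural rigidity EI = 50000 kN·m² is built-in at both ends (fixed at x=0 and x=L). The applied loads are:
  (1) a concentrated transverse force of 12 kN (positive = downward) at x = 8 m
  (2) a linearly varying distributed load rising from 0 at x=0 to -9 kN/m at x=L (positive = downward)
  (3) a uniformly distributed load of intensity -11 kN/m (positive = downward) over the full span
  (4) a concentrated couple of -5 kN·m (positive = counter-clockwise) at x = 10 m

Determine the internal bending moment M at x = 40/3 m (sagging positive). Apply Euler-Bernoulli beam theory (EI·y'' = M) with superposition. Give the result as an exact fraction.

M(40/3) = -160267/900 kN·m

Load 1 — point force P=12 kN at a=8 m (b=L-a=12):
  M_1 = Pa²(a+3b)(L-x)/L³ - Pa²b/L²  [x>a] = 12·8²·(8+3·12)·(20-(40/3))/20³ - 12·8²·12/20² = 128/25 kN·m
Load 2 — triangular load w₀=-9 kN/m (0→w₀ over full span):
  M_2 = 3w₀Lx/20 - w₀L²/30 - w₀x³/(6L) = 3·(-9)·20·(40/3)/20 - (-9)·20²/30 - (-9)·(40/3)³/(6·20) = -560/9 kN·m
Load 3 — uniform load w=-11 kN/m over full span:
  M_3 = wLx/2 - wL²/12 - wx²/2 = (-11)·20·(40/3)/2 - (-11)·20²/12 - (-11)·(40/3)²/2 = -1100/9 kN·m
Load 4 — applied couple M₀=-5 kN·m at a=10 m (b=L-a=10):
  M_4 = R_Ax - M_A - M₀  [x>a] with R_A=-3/8, M_A=-5/4 = (-3/8)·(40/3) - (-5/4) - (-5) = 5/4 kN·m
Superposition: M = Σ M_i = -160267/900 kN·m ≈ -178.074444 kN·m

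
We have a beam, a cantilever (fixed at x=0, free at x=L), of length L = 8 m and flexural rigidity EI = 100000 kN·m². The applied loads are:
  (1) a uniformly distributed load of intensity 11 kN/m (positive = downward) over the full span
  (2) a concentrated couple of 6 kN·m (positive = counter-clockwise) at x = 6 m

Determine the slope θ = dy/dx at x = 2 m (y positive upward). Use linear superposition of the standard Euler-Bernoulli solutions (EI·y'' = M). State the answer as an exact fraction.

θ(2) = -199/37500 rad

Load 1 — uniform load w=11 kN/m over full span:
  θ_1 = -wx(x²-3Lx+3L²)/(6EI) = -11·2·(2²-3·8·2+3·8²)/(6·100000) = -407/75000 rad
Load 2 — applied couple M₀=6 kN·m at a=6 m (b=L-a=2):
  θ_2 = M₀x/EI  [x≤a] = 6·2/100000 = 3/25000 rad
Superposition: θ = Σ θ_i = -199/37500 rad ≈ -0.005307 rad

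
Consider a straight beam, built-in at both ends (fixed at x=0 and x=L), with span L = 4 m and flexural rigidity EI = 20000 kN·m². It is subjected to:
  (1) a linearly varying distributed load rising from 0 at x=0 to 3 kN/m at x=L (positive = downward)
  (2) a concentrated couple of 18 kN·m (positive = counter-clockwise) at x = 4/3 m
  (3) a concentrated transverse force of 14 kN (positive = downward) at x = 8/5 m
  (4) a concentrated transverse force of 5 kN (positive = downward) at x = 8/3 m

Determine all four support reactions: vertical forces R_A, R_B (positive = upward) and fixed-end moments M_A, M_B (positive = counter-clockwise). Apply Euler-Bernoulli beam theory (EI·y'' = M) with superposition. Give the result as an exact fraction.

Load 1 — triangular load w₀=3 kN/m (0→w₀ over full span):
  R_A = 3w₀L/20 = 3·3·4/20 = 9/5 kN
  M_A = w₀L²/30 = 3·4²/30 = 8/5 kN·m
  R_B = 7w₀L/20 = 7·3·4/20 = 21/5 kN
  M_B = -w₀L²/20 = -3·4²/20 = -12/5 kN·m
Load 2 — applied couple M₀=18 kN·m at a=4/3 m (b=L-a=8/3):
  R_A = 6M₀ab/L³ = 6·18·(4/3)·(8/3)/4³ = 6 kN
  M_A = M₀b(2a-b)/L² = 18·(8/3)·(2·(4/3)-(8/3))/4² = 0 kN·m
  R_B = -6M₀ab/L³ = -6·18·(4/3)·(8/3)/4³ = -6 kN
  M_B = M₀a(2b-a)/L² = 18·(4/3)·(2·(8/3)-(4/3))/4² = 6 kN·m
Load 3 — point force P=14 kN at a=8/5 m (b=L-a=12/5):
  R_A = Pb²(3a+b)/L³ = 14·(12/5)²·(3·(8/5)+(12/5))/4³ = 1134/125 kN
  M_A = Pab²/L² = 14·(8/5)·(12/5)²/4² = 1008/125 kN·m
  R_B = Pa²(a+3b)/L³ = 14·(8/5)²·((8/5)+3·(12/5))/4³ = 616/125 kN
  M_B = -Pa²b/L² = -14·(8/5)²·(12/5)/4² = -672/125 kN·m
Load 4 — point force P=5 kN at a=8/3 m (b=L-a=4/3):
  R_A = Pb²(3a+b)/L³ = 5·(4/3)²·(3·(8/3)+(4/3))/4³ = 35/27 kN
  M_A = Pab²/L² = 5·(8/3)·(4/3)²/4² = 40/27 kN·m
  R_B = Pa²(a+3b)/L³ = 5·(8/3)²·((8/3)+3·(4/3))/4³ = 100/27 kN
  M_B = -Pa²b/L² = -5·(8/3)²·(4/3)/4² = -80/27 kN·m
Superposition: R_A = 61318/3375 kN, M_A = 37616/3375 kN·m, R_B = 23057/3375 kN, M_B = -15994/3375 kN·m

R_A = 61318/3375 kN, M_A = 37616/3375 kN·m, R_B = 23057/3375 kN, M_B = -15994/3375 kN·m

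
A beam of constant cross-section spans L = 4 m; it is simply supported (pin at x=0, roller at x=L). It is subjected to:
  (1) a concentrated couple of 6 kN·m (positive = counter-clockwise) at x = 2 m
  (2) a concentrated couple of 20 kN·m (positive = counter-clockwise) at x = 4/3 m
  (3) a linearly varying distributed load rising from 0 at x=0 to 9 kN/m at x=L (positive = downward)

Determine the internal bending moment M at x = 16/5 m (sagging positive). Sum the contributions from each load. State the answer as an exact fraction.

M(16/5) = 214/125 kN·m

Load 1 — applied couple M₀=6 kN·m at a=2 m (b=L-a=2):
  M_1 = M₀x/L - M₀  [x>a] = 6·(16/5)/4 - 6 = -6/5 kN·m
Load 2 — applied couple M₀=20 kN·m at a=4/3 m (b=L-a=8/3):
  M_2 = M₀x/L - M₀  [x>a] = 20·(16/5)/4 - 20 = -4 kN·m
Load 3 — triangular load w₀=9 kN/m (0→w₀ over full span):
  M_3 = w₀Lx/6 - w₀x³/(6L) = 9·4·(16/5)/6 - 9·(16/5)³/(6·4) = 864/125 kN·m
Superposition: M = Σ M_i = 214/125 kN·m ≈ 1.712000 kN·m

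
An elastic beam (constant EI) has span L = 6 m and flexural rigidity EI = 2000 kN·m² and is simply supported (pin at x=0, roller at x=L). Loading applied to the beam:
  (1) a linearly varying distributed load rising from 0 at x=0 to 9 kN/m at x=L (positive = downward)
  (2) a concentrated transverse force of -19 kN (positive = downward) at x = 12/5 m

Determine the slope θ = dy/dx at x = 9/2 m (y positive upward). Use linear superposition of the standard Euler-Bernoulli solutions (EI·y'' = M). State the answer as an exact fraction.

Load 1 — triangular load w₀=9 kN/m (0→w₀ over full span):
  θ_1 = -w₀(7L⁴-30L²x²+15x⁴)/(360LEI) = -9·(7·6⁴-30·6²·(9/2)²+15·(9/2)⁴)/(360·6·2000) = 35451/2560000 rad
Load 2 — point force P=-19 kN at a=12/5 m (b=L-a=18/5):
  θ_2 = -Pa(2L²-6Lx+3x²+a²)/(6LEI)  [x>a] = -(-19)·(12/5)·(2·6²-6·6·(9/2)+3·(9/2)²+(12/5)²)/(6·6·2000) = -14877/1000000 rad
Superposition: θ = Σ θ_i = -65853/64000000 rad ≈ -0.001029 rad

θ(9/2) = -65853/64000000 rad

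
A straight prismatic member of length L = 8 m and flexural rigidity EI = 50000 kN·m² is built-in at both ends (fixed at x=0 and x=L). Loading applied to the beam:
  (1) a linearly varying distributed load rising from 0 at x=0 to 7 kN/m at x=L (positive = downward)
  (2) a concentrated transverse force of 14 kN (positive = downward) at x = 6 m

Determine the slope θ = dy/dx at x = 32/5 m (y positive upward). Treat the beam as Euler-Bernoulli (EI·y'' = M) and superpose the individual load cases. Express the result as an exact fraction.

Load 1 — triangular load w₀=7 kN/m (0→w₀ over full span):
  θ_1 = -w₀(2x(L-x)(L-2x)(x+2L)+x²(L-x)²)/(120LEI) = -7·(2·(32/5)·(8-(32/5))·(8-2·(32/5))·((32/5)+2·8)+(32/5)²·(8-(32/5))²)/(120·8·50000) = 1792/5859375 rad
Load 2 — point force P=14 kN at a=6 m (b=L-a=2):
  θ_2 = Pa²(L-x)(2bL-(3b+a)(L-x))/(2L³EI)  [x>a] = 14·6²·(8-(32/5))·(2·2·8-(3·2+6)·(8-(32/5)))/(2·8³·50000) = 63/312500 rad
Superposition: θ = Σ θ_i = 11893/23437500 rad ≈ 0.000507 rad

θ(32/5) = 11893/23437500 rad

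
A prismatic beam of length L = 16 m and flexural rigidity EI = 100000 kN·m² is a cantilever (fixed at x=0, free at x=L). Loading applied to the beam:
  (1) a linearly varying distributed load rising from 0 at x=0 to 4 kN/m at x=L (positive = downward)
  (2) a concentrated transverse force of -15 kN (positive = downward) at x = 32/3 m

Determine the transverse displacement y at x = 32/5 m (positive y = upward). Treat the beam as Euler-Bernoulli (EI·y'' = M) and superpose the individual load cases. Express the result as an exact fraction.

y(32/5) = -4384768/146484375 m

Load 1 — triangular load w₀=4 kN/m (0→w₀ over full span):
  y_1 = (w₀Lx³/12-w₀L²x²/6-w₀x⁵/(120L))/EI = (4·16·(32/5)³/12-4·16²·(32/5)²/6-4·(32/5)⁵/(120·16))/100000 = -8224768/146484375 m
Load 2 — point force P=-15 kN at a=32/3 m (b=L-a=16/3):
  y_2 = -Px²(3a-x)/(6EI)  [x≤a] = -(-15)·(32/5)²·(3·(32/3)-(32/5))/(6·100000) = 2048/78125 m
Superposition: y = Σ y_i = -4384768/146484375 m ≈ -0.029933 m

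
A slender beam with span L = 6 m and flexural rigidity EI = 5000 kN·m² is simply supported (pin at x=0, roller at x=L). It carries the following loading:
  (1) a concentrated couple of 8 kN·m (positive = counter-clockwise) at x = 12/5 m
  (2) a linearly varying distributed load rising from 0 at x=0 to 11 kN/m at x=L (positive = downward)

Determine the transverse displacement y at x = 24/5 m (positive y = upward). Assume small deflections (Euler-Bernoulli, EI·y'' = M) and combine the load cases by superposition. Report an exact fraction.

y(24/5) = -104157/9765625 m

Load 1 — applied couple M₀=8 kN·m at a=12/5 m (b=L-a=18/5):
  y_1 = (M₀x³/(6L)-M₀(x-a)²/2+C₁x)/EI  [x>a] with C₁=M₀(3b²-L²)/(6L)=16/25 = (8·(24/5)³/(6·6)-8·((24/5)-(12/5))²/2+(16/25)·(24/5))/5000 = 72/78125 m
Load 2 — triangular load w₀=11 kN/m (0→w₀ over full span):
  y_2 = -w₀x(7L⁴-10L²x²+3x⁴)/(360LEI) = -11·(24/5)·(7·6⁴-10·6²·(24/5)²+3·(24/5)⁴)/(360·6·5000) = -113157/9765625 m
Superposition: y = Σ y_i = -104157/9765625 m ≈ -0.010666 m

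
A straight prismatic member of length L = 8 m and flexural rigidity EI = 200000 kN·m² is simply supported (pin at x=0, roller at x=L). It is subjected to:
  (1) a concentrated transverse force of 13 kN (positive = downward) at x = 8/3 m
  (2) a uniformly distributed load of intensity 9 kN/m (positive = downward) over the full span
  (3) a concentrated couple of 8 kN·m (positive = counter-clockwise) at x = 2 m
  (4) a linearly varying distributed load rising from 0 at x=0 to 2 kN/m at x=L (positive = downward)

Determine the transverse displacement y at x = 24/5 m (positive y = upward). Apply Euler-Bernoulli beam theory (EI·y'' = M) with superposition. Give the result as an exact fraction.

Load 1 — point force P=13 kN at a=8/3 m (b=L-a=16/3):
  y_1 = -Pa(L-x)(2Lx-a²-x²)/(6LEI)  [x>a] = -13·(8/3)·(8-(24/5))·(2·8·(24/5)-(8/3)²-(24/5)²)/(6·8·200000) = -17056/31640625 m
Load 2 — uniform load w=9 kN/m over full span:
  y_2 = -wx(L³-2Lx²+x³)/(24EI) = -9·(24/5)·(8³-2·8·(24/5)²+(24/5)³)/(24·200000) = -4464/1953125 m
Load 3 — applied couple M₀=8 kN·m at a=2 m (b=L-a=6):
  y_3 = (M₀x³/(6L)-M₀(x-a)²/2+C₁x)/EI  [x>a] with C₁=M₀(3b²-L²)/(6L)=22/3 = (8·(24/5)³/(6·8)-8·((24/5)-2)²/2+(22/3)·(24/5))/200000 = 87/781250 m
Load 4 — triangular load w₀=2 kN/m (0→w₀ over full span):
  y_4 = -w₀x(7L⁴-10L²x²+3x⁴)/(360LEI) = -2·(24/5)·(7·8⁴-10·8²·(24/5)²+3·(24/5)⁴)/(360·8·200000) = -37888/146484375 m
Superposition: y = Σ y_i = -23508277/7910156250 m ≈ -0.002972 m

y(24/5) = -23508277/7910156250 m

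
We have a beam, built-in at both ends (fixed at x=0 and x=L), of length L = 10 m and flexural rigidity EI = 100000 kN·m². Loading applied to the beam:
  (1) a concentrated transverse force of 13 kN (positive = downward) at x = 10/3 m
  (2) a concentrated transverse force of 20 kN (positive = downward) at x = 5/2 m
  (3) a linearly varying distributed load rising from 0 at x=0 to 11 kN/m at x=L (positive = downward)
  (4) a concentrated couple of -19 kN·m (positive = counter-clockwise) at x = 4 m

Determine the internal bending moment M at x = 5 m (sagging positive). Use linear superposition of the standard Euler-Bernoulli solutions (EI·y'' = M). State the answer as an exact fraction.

Load 1 — point force P=13 kN at a=10/3 m (b=L-a=20/3):
  M_1 = Pa²(a+3b)(L-x)/L³ - Pa²b/L²  [x>a] = 13·(10/3)²·((10/3)+3·(20/3))·(10-5)/10³ - 13·(10/3)²·(20/3)/10² = 65/9 kN·m
Load 2 — point force P=20 kN at a=5/2 m (b=L-a=15/2):
  M_2 = Pa²(a+3b)(L-x)/L³ - Pa²b/L²  [x>a] = 20·(5/2)²·((5/2)+3·(15/2))·(10-5)/10³ - 20·(5/2)²·(15/2)/10² = 25/4 kN·m
Load 3 — triangular load w₀=11 kN/m (0→w₀ over full span):
  M_3 = 3w₀Lx/20 - w₀L²/30 - w₀x³/(6L) = 3·11·10·5/20 - 11·10²/30 - 11·5³/(6·10) = 275/12 kN·m
Load 4 — applied couple M₀=-19 kN·m at a=4 m (b=L-a=6):
  M_4 = R_Ax - M_A - M₀  [x>a] with R_A=-342/125, M_A=-57/25 = (-342/125)·5 - (-57/25) - (-19) = 38/5 kN·m
Superposition: M = Σ M_i = 3959/90 kN·m ≈ 43.988889 kN·m

M(5) = 3959/90 kN·m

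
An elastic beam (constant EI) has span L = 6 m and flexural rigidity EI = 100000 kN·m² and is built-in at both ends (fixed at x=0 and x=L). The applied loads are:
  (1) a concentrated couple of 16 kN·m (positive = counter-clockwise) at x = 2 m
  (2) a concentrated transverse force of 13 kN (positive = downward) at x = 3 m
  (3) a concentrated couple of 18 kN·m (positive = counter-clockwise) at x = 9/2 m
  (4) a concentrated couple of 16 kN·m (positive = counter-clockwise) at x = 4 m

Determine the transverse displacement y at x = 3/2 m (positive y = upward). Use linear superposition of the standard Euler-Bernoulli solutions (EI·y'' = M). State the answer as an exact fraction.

y(3/2) = -1759/12800000 m

Load 1 — applied couple M₀=16 kN·m at a=2 m (b=L-a=4):
  y_1 = (R_Ax³/6 - M_Ax²/2)/EI  [x≤a] with R_A=32/9, M_A=0 = ((32/9)·(3/2)³/6 - 0·(3/2)²/2)/100000 = 1/50000 m
Load 2 — point force P=13 kN at a=3 m (b=L-a=3):
  y_2 = -Pb²x²(3aL-(3a+b)x)/(6L³EI)  [x≤a] = -13·3²·(3/2)²·(3·3·6-(3·3+3)·(3/2))/(6·6³·100000) = -117/1600000 m
Load 3 — applied couple M₀=18 kN·m at a=9/2 m (b=L-a=3/2):
  y_3 = (R_Ax³/6 - M_Ax²/2)/EI  [x≤a] with R_A=27/8, M_A=45/8 = ((27/8)·(3/2)³/6 - (45/8)·(3/2)²/2)/100000 = -567/12800000 m
Load 4 — applied couple M₀=16 kN·m at a=4 m (b=L-a=2):
  y_4 = (R_Ax³/6 - M_Ax²/2)/EI  [x≤a] with R_A=32/9, M_A=16/3 = ((32/9)·(3/2)³/6 - (16/3)·(3/2)²/2)/100000 = -1/25000 m
Superposition: y = Σ y_i = -1759/12800000 m ≈ -0.000137 m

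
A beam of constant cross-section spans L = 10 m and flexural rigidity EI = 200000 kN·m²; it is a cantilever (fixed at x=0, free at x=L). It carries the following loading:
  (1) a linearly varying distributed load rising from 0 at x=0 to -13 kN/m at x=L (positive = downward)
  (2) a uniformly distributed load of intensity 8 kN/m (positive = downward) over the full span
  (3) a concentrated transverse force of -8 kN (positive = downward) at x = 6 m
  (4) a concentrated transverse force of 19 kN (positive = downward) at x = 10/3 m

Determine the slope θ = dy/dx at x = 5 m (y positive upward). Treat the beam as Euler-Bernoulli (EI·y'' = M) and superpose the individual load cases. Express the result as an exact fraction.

θ(5) = 7367/5760000 rad

Load 1 — triangular load w₀=-13 kN/m (0→w₀ over full span):
  θ_1 = (w₀Lx²/4-w₀L²x/3-w₀x⁴/(24L))/EI = ((-13)·10·5²/4-(-13)·10²·5/3-(-13)·5⁴/(24·10))/200000 = 533/76800 rad
Load 2 — uniform load w=8 kN/m over full span:
  θ_2 = -wx(x²-3Lx+3L²)/(6EI) = -8·5·(5²-3·10·5+3·10²)/(6·200000) = -7/1200 rad
Load 3 — point force P=-8 kN at a=6 m (b=L-a=4):
  θ_3 = -Px(2a-x)/(2EI)  [x≤a] = -(-8)·5·(2·6-5)/(2·200000) = 7/10000 rad
Load 4 — point force P=19 kN at a=10/3 m (b=L-a=20/3):
  θ_4 = -Pa²/(2EI)  [x>a] = -19·(10/3)²/(2·200000) = -19/36000 rad
Superposition: θ = Σ θ_i = 7367/5760000 rad ≈ 0.001279 rad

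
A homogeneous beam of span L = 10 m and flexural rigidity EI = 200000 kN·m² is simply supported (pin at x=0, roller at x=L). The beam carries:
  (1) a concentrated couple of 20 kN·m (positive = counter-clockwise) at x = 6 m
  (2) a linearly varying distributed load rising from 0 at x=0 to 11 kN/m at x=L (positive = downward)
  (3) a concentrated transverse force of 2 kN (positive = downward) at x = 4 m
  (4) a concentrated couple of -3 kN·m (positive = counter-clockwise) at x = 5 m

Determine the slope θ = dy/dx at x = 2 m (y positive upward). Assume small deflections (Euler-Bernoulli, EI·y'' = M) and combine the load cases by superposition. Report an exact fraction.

θ(2) = -36187/36000000 rad

Load 1 — applied couple M₀=20 kN·m at a=6 m (b=L-a=4):
  θ_1 = (M₀x²/(2L)+C₁)/EI  [x≤a] with C₁=M₀(3b²-L²)/(6L)=-52/3 = (20·2²/(2·10)+(-52/3))/200000 = -1/15000 rad
Load 2 — triangular load w₀=11 kN/m (0→w₀ over full span):
  θ_2 = -w₀(7L⁴-30L²x²+15x⁴)/(360LEI) = -11·(7·10⁴-30·10²·2²+15·2⁴)/(360·10·200000) = -1001/1125000 rad
Load 3 — point force P=2 kN at a=4 m (b=L-a=6):
  θ_3 = -Pb(L²-b²-3x²)/(6LEI)  [x≤a] = -2·6·(10²-6²-3·2²)/(6·10·200000) = -13/250000 rad
Load 4 — applied couple M₀=-3 kN·m at a=5 m (b=L-a=5):
  θ_4 = (M₀x²/(2L)+C₁)/EI  [x≤a] with C₁=M₀(3b²-L²)/(6L)=5/4 = ((-3)·2²/(2·10)+(5/4))/200000 = 13/4000000 rad
Superposition: θ = Σ θ_i = -36187/36000000 rad ≈ -0.001005 rad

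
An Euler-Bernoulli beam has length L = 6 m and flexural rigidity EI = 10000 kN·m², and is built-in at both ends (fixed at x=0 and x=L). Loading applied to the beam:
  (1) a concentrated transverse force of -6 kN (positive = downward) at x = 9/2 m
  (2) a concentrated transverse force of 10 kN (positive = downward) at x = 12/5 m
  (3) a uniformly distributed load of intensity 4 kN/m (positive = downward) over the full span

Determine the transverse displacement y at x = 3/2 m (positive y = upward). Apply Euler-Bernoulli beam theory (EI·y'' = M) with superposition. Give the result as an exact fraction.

y(3/2) = -15741/12800000 m

Load 1 — point force P=-6 kN at a=9/2 m (b=L-a=3/2):
  y_1 = -Pb²x²(3aL-(3a+b)x)/(6L³EI)  [x≤a] = -(-6)·(3/2)²·(3/2)²·(3·(9/2)·6-(3·(9/2)+(3/2))·(3/2))/(6·6³·10000) = 351/2560000 m
Load 2 — point force P=10 kN at a=12/5 m (b=L-a=18/5):
  y_2 = -Pb²x²(3aL-(3a+b)x)/(6L³EI)  [x≤a] = -10·(18/5)²·(3/2)²·(3·(12/5)·6-(3·(12/5)+(18/5))·(3/2))/(6·6³·10000) = -243/400000 m
Load 3 — uniform load w=4 kN/m over full span:
  y_3 = -wx²(L-x)²/(24EI) = -4·(3/2)²·(6-(3/2))²/(24·10000) = -243/320000 m
Superposition: y = Σ y_i = -15741/12800000 m ≈ -0.001230 m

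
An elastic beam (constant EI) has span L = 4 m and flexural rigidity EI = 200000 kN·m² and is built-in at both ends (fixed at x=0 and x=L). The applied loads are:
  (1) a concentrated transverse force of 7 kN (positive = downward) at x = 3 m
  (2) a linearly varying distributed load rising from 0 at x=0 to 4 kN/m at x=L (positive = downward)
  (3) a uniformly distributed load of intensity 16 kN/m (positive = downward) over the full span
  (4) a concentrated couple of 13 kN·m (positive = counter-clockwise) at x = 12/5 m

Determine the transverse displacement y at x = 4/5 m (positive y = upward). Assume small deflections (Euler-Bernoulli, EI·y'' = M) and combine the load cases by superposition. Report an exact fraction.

Load 1 — point force P=7 kN at a=3 m (b=L-a=1):
  y_1 = -Pb²x²(3aL-(3a+b)x)/(6L³EI)  [x≤a] = -7·1²·(4/5)²·(3·3·4-(3·3+1)·(4/5))/(6·4³·200000) = -49/30000000 m
Load 2 — triangular load w₀=4 kN/m (0→w₀ over full span):
  y_2 = -w₀x²(L-x)²(x+2L)/(120LEI) = -4·(4/5)²·(4-(4/5))²·((4/5)+2·4)/(120·4·200000) = -352/146484375 m
Load 3 — uniform load w=16 kN/m over full span:
  y_3 = -wx²(L-x)²/(24EI) = -16·(4/5)²·(4-(4/5))²/(24·200000) = -128/5859375 m
Load 4 — applied couple M₀=13 kN·m at a=12/5 m (b=L-a=8/5):
  y_4 = (R_Ax³/6 - M_Ax²/2)/EI  [x≤a] with R_A=117/25, M_A=104/25 = ((117/25)·(4/5)³/6 - (104/25)·(4/5)²/2)/200000 = -91/19531250 m
Superposition: y = Σ y_i = -572641/18750000000 m ≈ -0.000031 m

y(4/5) = -572641/18750000000 m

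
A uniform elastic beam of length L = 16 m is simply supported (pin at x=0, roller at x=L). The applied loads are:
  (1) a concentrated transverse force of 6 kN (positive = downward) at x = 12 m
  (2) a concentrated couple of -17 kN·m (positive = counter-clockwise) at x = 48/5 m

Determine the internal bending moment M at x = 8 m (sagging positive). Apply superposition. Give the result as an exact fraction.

Load 1 — point force P=6 kN at a=12 m (b=L-a=4):
  M_1 = Pbx/L  [x≤a] = 6·4·8/16 = 12 kN·m
Load 2 — applied couple M₀=-17 kN·m at a=48/5 m (b=L-a=32/5):
  M_2 = M₀x/L  [x≤a] = (-17)·8/16 = -17/2 kN·m
Superposition: M = Σ M_i = 7/2 kN·m ≈ 3.500000 kN·m

M(8) = 7/2 kN·m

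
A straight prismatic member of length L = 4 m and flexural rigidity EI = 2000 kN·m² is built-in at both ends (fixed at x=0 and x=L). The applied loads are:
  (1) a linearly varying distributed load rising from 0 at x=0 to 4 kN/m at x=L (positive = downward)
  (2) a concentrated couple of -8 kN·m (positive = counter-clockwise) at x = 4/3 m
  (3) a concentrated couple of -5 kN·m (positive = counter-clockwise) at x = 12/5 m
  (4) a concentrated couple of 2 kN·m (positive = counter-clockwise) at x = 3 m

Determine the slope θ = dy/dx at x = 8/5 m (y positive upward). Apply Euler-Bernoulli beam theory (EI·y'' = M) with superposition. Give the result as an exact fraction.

θ(8/5) = -1199/1250000 rad

Load 1 — triangular load w₀=4 kN/m (0→w₀ over full span):
  θ_1 = -w₀(2x(L-x)(L-2x)(x+2L)+x²(L-x)²)/(120LEI) = -4·(2·(8/5)·(4-(8/5))·(4-2·(8/5))·((8/5)+2·4)+(8/5)²·(4-(8/5))²)/(120·4·2000) = -24/78125 rad
Load 2 — applied couple M₀=-8 kN·m at a=4/3 m (b=L-a=8/3):
  θ_2 = (R_Ax²/2 - M_Ax - M₀(x-a))/EI  [x>a] with R_A=-8/3, M_A=0 = ((-8/3)·(8/5)²/2 - 0·(8/5) - (-8)·((8/5)-(4/3)))/2000 = -2/3125 rad
Load 3 — applied couple M₀=-5 kN·m at a=12/5 m (b=L-a=8/5):
  θ_3 = (R_Ax²/2 - M_Ax)/EI  [x≤a] with R_A=-9/5, M_A=-8/5 = ((-9/5)·(8/5)²/2 - (-8/5)·(8/5))/2000 = 2/15625 rad
Load 4 — applied couple M₀=2 kN·m at a=3 m (b=L-a=1):
  θ_4 = (R_Ax²/2 - M_Ax)/EI  [x≤a] with R_A=9/16, M_A=5/8 = ((9/16)·(8/5)²/2 - (5/8)·(8/5))/2000 = -7/50000 rad
Superposition: θ = Σ θ_i = -1199/1250000 rad ≈ -0.000959 rad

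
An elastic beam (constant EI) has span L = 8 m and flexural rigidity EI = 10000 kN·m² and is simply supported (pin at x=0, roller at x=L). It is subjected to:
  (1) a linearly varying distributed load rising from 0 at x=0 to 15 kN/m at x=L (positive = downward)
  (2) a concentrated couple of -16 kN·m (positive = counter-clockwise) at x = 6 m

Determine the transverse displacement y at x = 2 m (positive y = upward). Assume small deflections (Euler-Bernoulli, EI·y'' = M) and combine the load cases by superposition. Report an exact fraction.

y(2) = -481/20000 m

Load 1 — triangular load w₀=15 kN/m (0→w₀ over full span):
  y_1 = -w₀x(7L⁴-10L²x²+3x⁴)/(360LEI) = -15·2·(7·8⁴-10·8²·2²+3·2⁴)/(360·8·10000) = -109/4000 m
Load 2 — applied couple M₀=-16 kN·m at a=6 m (b=L-a=2):
  y_2 = (M₀x³/(6L)+C₁x)/EI  [x≤a] with C₁=M₀(3b²-L²)/(6L)=52/3 = ((-16)·2³/(6·8)+(52/3)·2)/10000 = 2/625 m
Superposition: y = Σ y_i = -481/20000 m ≈ -0.024050 m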